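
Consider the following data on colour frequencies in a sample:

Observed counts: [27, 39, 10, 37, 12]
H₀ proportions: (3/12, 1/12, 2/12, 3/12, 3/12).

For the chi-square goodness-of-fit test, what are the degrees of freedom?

df = k − 1 = 5 − 1 = 4

degrees of freedom = 4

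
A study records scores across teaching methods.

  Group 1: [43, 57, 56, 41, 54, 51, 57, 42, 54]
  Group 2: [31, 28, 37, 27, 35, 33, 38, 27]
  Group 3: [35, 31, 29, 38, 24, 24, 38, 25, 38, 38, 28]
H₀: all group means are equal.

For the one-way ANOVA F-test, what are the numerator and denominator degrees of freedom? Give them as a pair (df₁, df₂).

k = 3 groups, N = 28 total
df = (k−1, N−k) = (3−1, 28−3) = (2, 25)

degrees of freedom = [2, 25]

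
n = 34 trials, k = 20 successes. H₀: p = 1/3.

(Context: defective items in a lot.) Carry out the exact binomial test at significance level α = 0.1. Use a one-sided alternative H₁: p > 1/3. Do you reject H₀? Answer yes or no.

Exact binomial: n=34, k=20, p₀=1/3=0.3333
P(X≥20) from Σ C(n,i)·p₀^i·(1−p₀)^(n−i)
p-value (one-sided, H₁ greater) = 0.00200
At α=0.1: p < α → reject H₀

reject H₀: yes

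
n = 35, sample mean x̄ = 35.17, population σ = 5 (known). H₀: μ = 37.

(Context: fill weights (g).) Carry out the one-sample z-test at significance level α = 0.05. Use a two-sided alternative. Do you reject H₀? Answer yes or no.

reject H₀: yes

SE = σ/√n = 5/√35 = 0.8452
z = (x̄−μ₀)/SE = (35.17−37)/0.8452 = -2.1653
p-value (two-sided) = 0.03037
At α=0.05: p < α → reject H₀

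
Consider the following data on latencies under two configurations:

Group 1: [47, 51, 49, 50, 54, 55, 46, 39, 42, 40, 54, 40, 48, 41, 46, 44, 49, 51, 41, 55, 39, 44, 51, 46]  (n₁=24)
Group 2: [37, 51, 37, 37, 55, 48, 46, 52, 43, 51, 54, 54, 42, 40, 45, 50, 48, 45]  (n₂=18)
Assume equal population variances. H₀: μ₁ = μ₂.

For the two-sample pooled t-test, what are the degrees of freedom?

degrees of freedom = 40

df = n₁ + n₂ − 2 = 24 + 18 − 2 = 40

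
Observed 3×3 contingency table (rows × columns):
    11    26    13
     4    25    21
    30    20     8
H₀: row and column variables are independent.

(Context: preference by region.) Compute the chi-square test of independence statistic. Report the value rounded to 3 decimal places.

test statistic = 29.400

Row totals [50, 50, 58], col totals [45, 71, 42], n=158
χ² = (11−14.24)²/14.24 + (26−22.47)²/22.47 + (13−13.29)²/13.29 + (4−14.24)²/14.24 + (25−22.47)²/22.47 + (21−13.29)²/13.29 + (30−16.52)²/16.52 + (20−26.06)²/26.06 + (8−15.42)²/15.42 = 29.4004
df = 4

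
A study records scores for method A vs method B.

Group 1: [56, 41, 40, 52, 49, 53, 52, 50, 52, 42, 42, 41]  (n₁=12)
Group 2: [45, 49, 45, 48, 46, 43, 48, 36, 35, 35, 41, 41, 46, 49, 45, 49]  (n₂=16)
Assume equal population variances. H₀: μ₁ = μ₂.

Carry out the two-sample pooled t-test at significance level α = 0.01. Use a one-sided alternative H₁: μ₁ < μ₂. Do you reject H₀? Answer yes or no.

reject H₀: no

x̄₁=47.500, s₁=5.823, n₁=12
x̄₂=43.812, s₂=4.916, n₂=16
s_p² = [11·5.823² + 15·4.916²]/26 = 28.2861
SE = √(s_p²·(1/12+1/16)) = 2.0310
t = (47.500−43.812)/2.0310 = 1.8156
df = 26
p-value (one-sided, H₁ less) = 0.95951
At α=0.01: p ≥ α → fail to reject H₀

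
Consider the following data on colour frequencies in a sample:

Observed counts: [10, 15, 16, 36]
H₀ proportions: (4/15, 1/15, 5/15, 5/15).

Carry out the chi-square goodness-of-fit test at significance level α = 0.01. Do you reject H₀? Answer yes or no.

reject H₀: yes

n = 77; E_i = n·p_i = [20.53, 5.13, 25.67, 25.67]
χ² = (10−20.53)²/20.53 + (15−5.13)²/5.13 + (16−25.67)²/25.67 + (36−25.67)²/25.67 = 32.1688
df = 3
p-value (upper-tail) = 0.00000
At α=0.01: p < α → reject H₀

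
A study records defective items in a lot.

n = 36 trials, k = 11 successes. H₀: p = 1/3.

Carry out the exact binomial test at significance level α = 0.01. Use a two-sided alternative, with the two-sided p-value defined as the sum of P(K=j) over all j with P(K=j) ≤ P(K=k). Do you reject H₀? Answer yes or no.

Exact binomial: n=36, k=11, p₀=1/3=0.3333
P(X=j) = C(n,j)·p₀^j·(1−p₀)^(n−j); p = Σ P(X=j) over j with P(X=j) ≤ P(X=11)
p-value (two-sided) = 0.86009
At α=0.01: p ≥ α → fail to reject H₀

reject H₀: no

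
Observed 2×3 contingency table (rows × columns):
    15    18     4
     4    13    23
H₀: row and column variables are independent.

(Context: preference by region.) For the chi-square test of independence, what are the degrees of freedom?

df = (r−1)(c−1) = (2−1)·(3−1) = 2

degrees of freedom = 2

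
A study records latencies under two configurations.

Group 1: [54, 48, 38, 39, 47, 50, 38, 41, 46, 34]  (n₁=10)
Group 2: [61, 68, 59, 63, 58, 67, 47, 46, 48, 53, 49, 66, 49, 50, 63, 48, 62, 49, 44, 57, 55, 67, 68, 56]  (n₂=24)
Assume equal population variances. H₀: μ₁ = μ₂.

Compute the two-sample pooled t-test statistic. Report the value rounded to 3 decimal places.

test statistic = -4.543

x̄₁=43.500, s₁=6.399, n₁=10
x̄₂=56.375, s₂=7.928, n₂=24
s_p² = [9·6.399² + 23·7.928²]/32 = 56.6914
SE = √(s_p²·(1/10+1/24)) = 2.8340
t = (43.500−56.375)/2.8340 = -4.5431
df = 32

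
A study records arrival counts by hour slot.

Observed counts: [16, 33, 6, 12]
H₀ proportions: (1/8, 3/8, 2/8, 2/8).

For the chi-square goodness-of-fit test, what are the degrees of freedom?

df = k − 1 = 4 − 1 = 3

degrees of freedom = 3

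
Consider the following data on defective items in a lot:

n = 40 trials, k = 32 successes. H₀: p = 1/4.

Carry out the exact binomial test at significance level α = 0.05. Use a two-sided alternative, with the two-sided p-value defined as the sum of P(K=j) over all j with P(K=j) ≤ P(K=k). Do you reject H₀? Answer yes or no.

Exact binomial: n=40, k=32, p₀=1/4=0.2500
P(X=j) = C(n,j)·p₀^j·(1−p₀)^(n−j); p = Σ P(X=j) over j with P(X=j) ≤ P(X=32)
p-value (two-sided) = 0.00000
At α=0.05: p < α → reject H₀

reject H₀: yes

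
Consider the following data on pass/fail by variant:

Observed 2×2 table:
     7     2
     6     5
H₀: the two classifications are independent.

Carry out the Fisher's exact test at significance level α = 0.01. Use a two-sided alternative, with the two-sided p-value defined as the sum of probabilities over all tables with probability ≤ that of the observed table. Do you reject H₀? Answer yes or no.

reject H₀: no

Margins: r₁=9, r₂=11, c₁=13, c₂=7, n=20
p_obs = C(9,7)·C(11,6)/C(20,13); sum pmf over tables with pmf ≤ p_obs
p-value (two-sided) = 0.37423
At α=0.01: p ≥ α → fail to reject H₀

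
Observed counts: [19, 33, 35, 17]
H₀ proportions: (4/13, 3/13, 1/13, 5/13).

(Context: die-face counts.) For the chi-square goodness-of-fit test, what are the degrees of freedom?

df = k − 1 = 4 − 1 = 3

degrees of freedom = 3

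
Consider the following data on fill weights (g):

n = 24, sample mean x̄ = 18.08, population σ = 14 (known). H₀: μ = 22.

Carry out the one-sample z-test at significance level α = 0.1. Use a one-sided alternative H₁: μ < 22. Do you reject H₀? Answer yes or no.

reject H₀: yes

SE = σ/√n = 14/√24 = 2.8577
z = (x̄−μ₀)/SE = (18.08−22)/2.8577 = -1.3717
p-value (one-sided, H₁ less) = 0.08508
At α=0.1: p < α → reject H₀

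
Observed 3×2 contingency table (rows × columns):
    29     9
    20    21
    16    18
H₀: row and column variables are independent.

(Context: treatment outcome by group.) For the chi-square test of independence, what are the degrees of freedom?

df = (r−1)(c−1) = (3−1)·(2−1) = 2

degrees of freedom = 2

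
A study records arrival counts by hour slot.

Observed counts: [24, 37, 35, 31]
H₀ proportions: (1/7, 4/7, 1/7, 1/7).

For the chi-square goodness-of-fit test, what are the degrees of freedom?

df = k − 1 = 4 − 1 = 3

degrees of freedom = 3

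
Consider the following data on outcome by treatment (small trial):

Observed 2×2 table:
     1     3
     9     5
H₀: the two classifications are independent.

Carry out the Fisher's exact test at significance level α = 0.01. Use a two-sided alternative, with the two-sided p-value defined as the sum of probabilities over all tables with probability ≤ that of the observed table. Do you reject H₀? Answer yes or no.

reject H₀: no

Margins: r₁=4, r₂=14, c₁=10, c₂=8, n=18
p_obs = C(4,1)·C(14,9)/C(18,10); sum pmf over tables with pmf ≤ p_obs
p-value (two-sided) = 0.27451
At α=0.01: p ≥ α → fail to reject H₀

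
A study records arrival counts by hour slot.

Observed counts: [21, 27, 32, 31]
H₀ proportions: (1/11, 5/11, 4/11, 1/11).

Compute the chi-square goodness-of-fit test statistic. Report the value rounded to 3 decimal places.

n = 111; E_i = n·p_i = [10.09, 50.45, 40.36, 10.09]
χ² = (21−10.09)²/10.09 + (27−50.45)²/50.45 + (32−40.36)²/40.36 + (31−10.09)²/10.09 = 67.7550
df = 3

test statistic = 67.755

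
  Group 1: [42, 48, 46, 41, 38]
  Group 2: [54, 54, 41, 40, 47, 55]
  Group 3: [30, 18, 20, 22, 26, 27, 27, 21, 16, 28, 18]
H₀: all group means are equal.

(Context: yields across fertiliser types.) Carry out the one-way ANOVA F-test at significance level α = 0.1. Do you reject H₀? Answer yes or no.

reject H₀: yes

Group means [43.00, 48.50, 23.00], grand mean 34.500
SSB = Σnᵢ(x̄ᵢ−x̄)² = 2992.000; SSW = ΣΣ(x−x̄ᵢ)² = 525.500
MSB = 2992.000/2 = 1496.0000; MSW = 525.500/19 = 27.6579
F = MSB/MSW = 54.0894
df = (2, 19)
p-value (upper-tail) = 0.00000
At α=0.1: p < α → reject H₀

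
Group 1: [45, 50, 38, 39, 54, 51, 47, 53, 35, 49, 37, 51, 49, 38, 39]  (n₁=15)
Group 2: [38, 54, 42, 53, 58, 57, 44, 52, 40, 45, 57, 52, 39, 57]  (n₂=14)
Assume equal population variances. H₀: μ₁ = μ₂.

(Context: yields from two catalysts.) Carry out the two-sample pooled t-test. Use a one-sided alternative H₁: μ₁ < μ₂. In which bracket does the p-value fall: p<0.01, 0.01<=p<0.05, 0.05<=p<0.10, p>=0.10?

p-value bracket: 0.05<=p<0.10

x̄₁=45.000, s₁=6.612, n₁=15
x̄₂=49.143, s₂=7.461, n₂=14
s_p² = [14·6.612² + 13·7.461²]/27 = 49.4709
SE = √(s_p²·(1/15+1/14)) = 2.6138
t = (45.000−49.143)/2.6138 = -1.5850
df = 27
p-value (one-sided, H₁ less) = 0.06230
→ bracket: 0.05<=p<0.10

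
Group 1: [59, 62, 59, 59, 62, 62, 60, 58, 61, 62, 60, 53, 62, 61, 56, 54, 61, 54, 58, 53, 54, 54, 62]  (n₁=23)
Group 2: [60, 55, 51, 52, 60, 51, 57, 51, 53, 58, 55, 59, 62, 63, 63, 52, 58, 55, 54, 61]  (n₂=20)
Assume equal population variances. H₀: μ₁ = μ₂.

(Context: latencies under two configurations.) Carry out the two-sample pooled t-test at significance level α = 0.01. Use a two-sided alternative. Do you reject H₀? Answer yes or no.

reject H₀: no

x̄₁=58.522, s₁=3.342, n₁=23
x̄₂=56.500, s₂=4.149, n₂=20
s_p² = [22·3.342² + 19·4.149²]/41 = 13.9692
SE = √(s_p²·(1/23+1/20)) = 1.1427
t = (58.522−56.500)/1.1427 = 1.7692
df = 41
p-value (two-sided) = 0.08429
At α=0.01: p ≥ α → fail to reject H₀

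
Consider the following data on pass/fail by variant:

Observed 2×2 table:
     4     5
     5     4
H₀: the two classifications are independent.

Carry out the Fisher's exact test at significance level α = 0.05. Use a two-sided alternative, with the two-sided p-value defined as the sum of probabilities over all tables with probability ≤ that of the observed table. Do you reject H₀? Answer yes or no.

reject H₀: no

Margins: r₁=9, r₂=9, c₁=9, c₂=9, n=18
p_obs = C(9,4)·C(9,5)/C(18,9); sum pmf over tables with pmf ≤ p_obs
p-value (two-sided) = 1.00000
At α=0.05: p ≥ α → fail to reject H₀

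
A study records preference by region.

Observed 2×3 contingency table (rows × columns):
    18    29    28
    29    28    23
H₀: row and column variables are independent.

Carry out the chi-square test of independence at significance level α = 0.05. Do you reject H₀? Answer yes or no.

reject H₀: no

Row totals [75, 80], col totals [47, 57, 51], n=155
χ² = (18−22.74)²/22.74 + (29−27.58)²/27.58 + (28−24.68)²/24.68 + (29−24.26)²/24.26 + (28−29.42)²/29.42 + (23−26.32)²/26.32 = 2.9240
df = 2
p-value (upper-tail) = 0.23178
At α=0.05: p ≥ α → fail to reject H₀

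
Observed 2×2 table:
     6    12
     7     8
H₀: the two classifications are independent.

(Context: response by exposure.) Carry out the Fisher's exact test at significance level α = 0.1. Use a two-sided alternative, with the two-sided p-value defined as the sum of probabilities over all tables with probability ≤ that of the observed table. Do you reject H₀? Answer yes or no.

Margins: r₁=18, r₂=15, c₁=13, c₂=20, n=33
p_obs = C(18,6)·C(15,7)/C(33,13); sum pmf over tables with pmf ≤ p_obs
p-value (two-sided) = 0.49284
At α=0.1: p ≥ α → fail to reject H₀

reject H₀: no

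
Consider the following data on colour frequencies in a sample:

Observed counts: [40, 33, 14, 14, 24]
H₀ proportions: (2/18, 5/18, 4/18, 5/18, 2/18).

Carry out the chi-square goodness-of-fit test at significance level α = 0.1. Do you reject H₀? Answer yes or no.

n = 125; E_i = n·p_i = [13.89, 34.72, 27.78, 34.72, 13.89]
χ² = (40−13.89)²/13.89 + (33−34.72)²/34.72 + (14−27.78)²/27.78 + (14−34.72)²/34.72 + (24−13.89)²/13.89 = 75.7360
df = 4
p-value (upper-tail) = 0.00000
At α=0.1: p < α → reject H₀

reject H₀: yes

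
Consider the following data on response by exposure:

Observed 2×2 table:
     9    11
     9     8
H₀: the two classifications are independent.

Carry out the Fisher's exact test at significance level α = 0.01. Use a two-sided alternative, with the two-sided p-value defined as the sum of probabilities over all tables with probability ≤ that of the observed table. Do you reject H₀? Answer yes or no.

Margins: r₁=20, r₂=17, c₁=18, c₂=19, n=37
p_obs = C(20,9)·C(17,9)/C(37,18); sum pmf over tables with pmf ≤ p_obs
p-value (two-sided) = 0.74585
At α=0.01: p ≥ α → fail to reject H₀

reject H₀: no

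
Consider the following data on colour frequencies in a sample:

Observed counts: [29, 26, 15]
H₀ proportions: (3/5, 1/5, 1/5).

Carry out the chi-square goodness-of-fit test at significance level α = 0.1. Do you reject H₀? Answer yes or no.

n = 70; E_i = n·p_i = [42.00, 14.00, 14.00]
χ² = (29−42.00)²/42.00 + (26−14.00)²/14.00 + (15−14.00)²/14.00 = 14.3810
df = 2
p-value (upper-tail) = 0.00075
At α=0.1: p < α → reject H₀

reject H₀: yes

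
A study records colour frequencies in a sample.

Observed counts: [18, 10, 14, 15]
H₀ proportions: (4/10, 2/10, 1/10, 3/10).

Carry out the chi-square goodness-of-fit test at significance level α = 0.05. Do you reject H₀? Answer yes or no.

reject H₀: yes

n = 57; E_i = n·p_i = [22.80, 11.40, 5.70, 17.10]
χ² = (18−22.80)²/22.80 + (10−11.40)²/11.40 + (14−5.70)²/5.70 + (15−17.10)²/17.10 = 13.5263
df = 3
p-value (upper-tail) = 0.00363
At α=0.05: p < α → reject H₀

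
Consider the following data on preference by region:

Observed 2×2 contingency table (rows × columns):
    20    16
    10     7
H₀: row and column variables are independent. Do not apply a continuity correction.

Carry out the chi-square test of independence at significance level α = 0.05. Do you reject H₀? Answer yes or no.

reject H₀: no

Row totals [36, 17], col totals [30, 23], n=53
χ² = (20−20.38)²/20.38 + (16−15.62)²/15.62 + (10−9.62)²/9.62 + (7−7.38)²/7.38 = 0.0502
df = 1
p-value (upper-tail) = 0.82271
At α=0.05: p ≥ α → fail to reject H₀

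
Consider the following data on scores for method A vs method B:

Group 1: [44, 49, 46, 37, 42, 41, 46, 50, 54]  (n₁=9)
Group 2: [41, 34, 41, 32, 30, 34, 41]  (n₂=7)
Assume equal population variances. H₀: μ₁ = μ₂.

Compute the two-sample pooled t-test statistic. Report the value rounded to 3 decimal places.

x̄₁=45.444, s₁=5.151, n₁=9
x̄₂=36.143, s₂=4.741, n₂=7
s_p² = [8·5.151² + 6·4.741²]/14 = 24.7914
SE = √(s_p²·(1/9+1/7)) = 2.5092
t = (45.444−36.143)/2.5092 = 3.7070
df = 14

test statistic = 3.707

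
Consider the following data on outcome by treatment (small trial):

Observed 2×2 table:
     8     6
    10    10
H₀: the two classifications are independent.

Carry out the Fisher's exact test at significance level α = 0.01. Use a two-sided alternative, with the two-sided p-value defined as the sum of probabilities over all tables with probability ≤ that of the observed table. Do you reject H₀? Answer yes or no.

reject H₀: no

Margins: r₁=14, r₂=20, c₁=18, c₂=16, n=34
p_obs = C(14,8)·C(20,10)/C(34,18); sum pmf over tables with pmf ≤ p_obs
p-value (two-sided) = 0.73845
At α=0.01: p ≥ α → fail to reject H₀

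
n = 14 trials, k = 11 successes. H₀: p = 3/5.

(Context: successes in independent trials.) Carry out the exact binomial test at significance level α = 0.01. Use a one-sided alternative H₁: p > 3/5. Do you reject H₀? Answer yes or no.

Exact binomial: n=14, k=11, p₀=3/5=0.6000
P(X≥11) from Σ C(n,i)·p₀^i·(1−p₀)^(n−i)
p-value (one-sided, H₁ greater) = 0.12431
At α=0.01: p ≥ α → fail to reject H₀

reject H₀: no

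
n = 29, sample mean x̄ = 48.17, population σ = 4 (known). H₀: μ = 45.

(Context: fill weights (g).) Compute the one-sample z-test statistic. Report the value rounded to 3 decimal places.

SE = σ/√n = 4/√29 = 0.7428
z = (x̄−μ₀)/SE = (48.17−45)/0.7428 = 4.2677

test statistic = 4.268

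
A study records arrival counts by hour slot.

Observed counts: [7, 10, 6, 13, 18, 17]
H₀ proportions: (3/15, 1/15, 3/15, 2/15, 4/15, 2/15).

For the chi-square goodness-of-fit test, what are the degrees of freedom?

degrees of freedom = 5

df = k − 1 = 6 − 1 = 5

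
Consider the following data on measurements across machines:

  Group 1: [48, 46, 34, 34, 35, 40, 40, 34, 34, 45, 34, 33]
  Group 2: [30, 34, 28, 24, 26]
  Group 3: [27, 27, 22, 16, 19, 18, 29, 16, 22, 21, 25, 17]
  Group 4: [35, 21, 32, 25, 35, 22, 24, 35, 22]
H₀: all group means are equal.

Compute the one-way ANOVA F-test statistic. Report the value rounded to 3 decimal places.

Group means [38.08, 28.40, 21.58, 27.89], grand mean 29.184
SSB = Σnᵢ(x̄ᵢ−x̄)² = 1661.788; SSW = ΣΣ(x−x̄ᵢ)² = 931.922
MSB = 1661.788/3 = 553.9294; MSW = 931.922/34 = 27.4095
F = MSB/MSW = 20.2094
df = (3, 34)

test statistic = 20.209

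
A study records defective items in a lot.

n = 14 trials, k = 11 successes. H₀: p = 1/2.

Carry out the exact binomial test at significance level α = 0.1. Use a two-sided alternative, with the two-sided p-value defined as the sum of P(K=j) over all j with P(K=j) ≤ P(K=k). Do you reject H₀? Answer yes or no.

Exact binomial: n=14, k=11, p₀=1/2=0.5000
P(X=j) = C(n,j)·p₀^j·(1−p₀)^(n−j); p = Σ P(X=j) over j with P(X=j) ≤ P(X=11)
p-value (two-sided) = 0.05737
At α=0.1: p < α → reject H₀

reject H₀: yes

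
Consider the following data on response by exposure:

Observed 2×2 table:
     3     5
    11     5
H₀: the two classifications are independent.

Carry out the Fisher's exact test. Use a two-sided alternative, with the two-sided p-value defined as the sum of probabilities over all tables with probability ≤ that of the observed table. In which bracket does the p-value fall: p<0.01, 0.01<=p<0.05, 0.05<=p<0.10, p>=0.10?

Margins: r₁=8, r₂=16, c₁=14, c₂=10, n=24
p_obs = C(8,3)·C(16,11)/C(24,14); sum pmf over tables with pmf ≤ p_obs
p-value (two-sided) = 0.20380
→ bracket: p>=0.10

p-value bracket: p>=0.10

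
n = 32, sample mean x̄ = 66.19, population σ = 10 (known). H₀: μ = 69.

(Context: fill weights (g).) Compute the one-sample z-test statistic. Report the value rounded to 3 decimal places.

test statistic = -1.590

SE = σ/√n = 10/√32 = 1.7678
z = (x̄−μ₀)/SE = (66.19−69)/1.7678 = -1.5896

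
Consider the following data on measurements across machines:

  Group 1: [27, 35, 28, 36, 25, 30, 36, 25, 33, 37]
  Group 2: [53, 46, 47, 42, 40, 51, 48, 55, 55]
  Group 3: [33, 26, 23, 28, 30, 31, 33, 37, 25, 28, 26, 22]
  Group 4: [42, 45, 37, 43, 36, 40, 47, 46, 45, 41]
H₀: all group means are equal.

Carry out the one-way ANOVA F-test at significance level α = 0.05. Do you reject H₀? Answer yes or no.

reject H₀: yes

Group means [31.20, 48.56, 28.50, 42.20], grand mean 36.902
SSB = Σnᵢ(x̄ᵢ−x̄)² = 2675.188; SSW = ΣΣ(x−x̄ᵢ)² = 782.422
MSB = 2675.188/3 = 891.7292; MSW = 782.422/37 = 21.1465
F = MSB/MSW = 42.1690
df = (3, 37)
p-value (upper-tail) = 0.00000
At α=0.05: p < α → reject H₀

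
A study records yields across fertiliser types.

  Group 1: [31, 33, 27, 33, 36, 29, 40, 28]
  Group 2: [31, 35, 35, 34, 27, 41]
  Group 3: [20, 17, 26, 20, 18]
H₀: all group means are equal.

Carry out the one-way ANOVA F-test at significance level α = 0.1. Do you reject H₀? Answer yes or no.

Group means [32.12, 33.83, 20.20], grand mean 29.526
SSB = Σnᵢ(x̄ᵢ−x̄)² = 600.229; SSW = ΣΣ(x−x̄ᵢ)² = 290.508
MSB = 600.229/2 = 300.1143; MSW = 290.508/16 = 18.1568
F = MSB/MSW = 16.5291
df = (2, 16)
p-value (upper-tail) = 0.00013
At α=0.1: p < α → reject H₀

reject H₀: yes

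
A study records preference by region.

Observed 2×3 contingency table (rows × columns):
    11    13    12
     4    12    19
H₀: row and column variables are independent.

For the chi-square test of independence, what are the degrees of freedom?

df = (r−1)(c−1) = (2−1)·(3−1) = 2

degrees of freedom = 2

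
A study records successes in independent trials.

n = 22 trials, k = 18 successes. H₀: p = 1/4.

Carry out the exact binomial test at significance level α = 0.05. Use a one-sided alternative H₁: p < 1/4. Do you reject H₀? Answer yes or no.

reject H₀: no

Exact binomial: n=22, k=18, p₀=1/4=0.2500
P(X≤18) from Σ C(n,i)·p₀^i·(1−p₀)^(n−i)
p-value (one-sided, H₁ less) = 1.00000
At α=0.05: p ≥ α → fail to reject H₀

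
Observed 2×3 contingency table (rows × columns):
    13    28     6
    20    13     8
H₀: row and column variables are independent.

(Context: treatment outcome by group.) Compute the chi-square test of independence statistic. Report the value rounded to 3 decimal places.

test statistic = 6.881

Row totals [47, 41], col totals [33, 41, 14], n=88
χ² = (13−17.62)²/17.62 + (28−21.90)²/21.90 + (6−7.48)²/7.48 + (20−15.38)²/15.38 + (13−19.10)²/19.10 + (8−6.52)²/6.52 = 6.8813
df = 2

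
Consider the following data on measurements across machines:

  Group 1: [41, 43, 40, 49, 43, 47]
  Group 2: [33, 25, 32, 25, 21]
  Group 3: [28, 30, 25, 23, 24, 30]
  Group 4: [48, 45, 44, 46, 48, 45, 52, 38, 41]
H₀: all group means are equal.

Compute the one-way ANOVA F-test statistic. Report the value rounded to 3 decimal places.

Group means [43.83, 27.20, 26.67, 45.22], grand mean 37.154
SSB = Σnᵢ(x̄ᵢ−x̄)² = 2008.862; SSW = ΣΣ(x−x̄ᵢ)² = 346.522
MSB = 2008.862/3 = 669.6208; MSW = 346.522/22 = 15.7510
F = MSB/MSW = 42.5129
df = (3, 22)

test statistic = 42.513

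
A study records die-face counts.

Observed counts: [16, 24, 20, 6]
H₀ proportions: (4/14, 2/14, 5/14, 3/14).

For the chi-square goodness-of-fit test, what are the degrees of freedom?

df = k − 1 = 4 − 1 = 3

degrees of freedom = 3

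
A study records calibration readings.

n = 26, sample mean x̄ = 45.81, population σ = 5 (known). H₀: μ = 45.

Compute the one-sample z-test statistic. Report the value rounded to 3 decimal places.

test statistic = 0.826

SE = σ/√n = 5/√26 = 0.9806
z = (x̄−μ₀)/SE = (45.81−45)/0.9806 = 0.8260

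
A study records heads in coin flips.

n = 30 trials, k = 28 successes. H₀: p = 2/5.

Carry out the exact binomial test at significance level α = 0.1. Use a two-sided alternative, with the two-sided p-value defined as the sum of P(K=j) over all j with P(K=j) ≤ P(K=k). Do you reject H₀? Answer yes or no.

reject H₀: yes

Exact binomial: n=30, k=28, p₀=2/5=0.4000
P(X=j) = C(n,j)·p₀^j·(1−p₀)^(n−j); p = Σ P(X=j) over j with P(X=j) ≤ P(X=28)
p-value (two-sided) = 0.00000
At α=0.1: p < α → reject H₀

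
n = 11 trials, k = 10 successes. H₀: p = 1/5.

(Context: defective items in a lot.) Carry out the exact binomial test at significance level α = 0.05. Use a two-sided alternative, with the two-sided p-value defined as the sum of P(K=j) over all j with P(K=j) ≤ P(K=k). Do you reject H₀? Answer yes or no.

Exact binomial: n=11, k=10, p₀=1/5=0.2000
P(X=j) = C(n,j)·p₀^j·(1−p₀)^(n−j); p = Σ P(X=j) over j with P(X=j) ≤ P(X=10)
p-value (two-sided) = 0.00000
At α=0.05: p < α → reject H₀

reject H₀: yes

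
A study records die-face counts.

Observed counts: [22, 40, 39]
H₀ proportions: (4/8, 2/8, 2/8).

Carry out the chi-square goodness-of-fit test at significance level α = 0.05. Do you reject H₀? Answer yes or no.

reject H₀: yes

n = 101; E_i = n·p_i = [50.50, 25.25, 25.25]
χ² = (22−50.50)²/50.50 + (40−25.25)²/25.25 + (39−25.25)²/25.25 = 32.1881
df = 2
p-value (upper-tail) = 0.00000
At α=0.05: p < α → reject H₀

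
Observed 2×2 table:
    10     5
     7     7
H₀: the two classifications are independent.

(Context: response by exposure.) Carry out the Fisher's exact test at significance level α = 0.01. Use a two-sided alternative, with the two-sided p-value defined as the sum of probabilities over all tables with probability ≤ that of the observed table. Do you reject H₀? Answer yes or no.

reject H₀: no

Margins: r₁=15, r₂=14, c₁=17, c₂=12, n=29
p_obs = C(15,10)·C(14,7)/C(29,17); sum pmf over tables with pmf ≤ p_obs
p-value (two-sided) = 0.46214
At α=0.01: p ≥ α → fail to reject H₀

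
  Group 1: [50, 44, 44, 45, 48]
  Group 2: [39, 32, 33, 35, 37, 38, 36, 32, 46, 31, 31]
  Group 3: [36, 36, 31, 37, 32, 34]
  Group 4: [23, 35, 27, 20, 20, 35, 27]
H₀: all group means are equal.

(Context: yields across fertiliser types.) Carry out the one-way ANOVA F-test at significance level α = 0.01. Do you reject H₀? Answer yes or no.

reject H₀: yes

Group means [46.20, 35.45, 34.33, 26.71], grand mean 34.966
SSB = Σnᵢ(x̄ᵢ−x̄)² = 1112.676; SSW = ΣΣ(x−x̄ᵢ)² = 502.289
MSB = 1112.676/3 = 370.8921; MSW = 502.289/25 = 20.0916
F = MSB/MSW = 18.4601
df = (3, 25)
p-value (upper-tail) = 0.00000
At α=0.01: p < α → reject H₀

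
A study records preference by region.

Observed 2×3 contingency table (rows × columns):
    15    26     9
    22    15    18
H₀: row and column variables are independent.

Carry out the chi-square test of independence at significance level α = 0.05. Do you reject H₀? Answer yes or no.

reject H₀: yes

Row totals [50, 55], col totals [37, 41, 27], n=105
χ² = (15−17.62)²/17.62 + (26−19.52)²/19.52 + (9−12.86)²/12.86 + (22−19.38)²/19.38 + (15−21.48)²/21.48 + (18−14.14)²/14.14 = 7.0534
df = 2
p-value (upper-tail) = 0.02940
At α=0.05: p < α → reject H₀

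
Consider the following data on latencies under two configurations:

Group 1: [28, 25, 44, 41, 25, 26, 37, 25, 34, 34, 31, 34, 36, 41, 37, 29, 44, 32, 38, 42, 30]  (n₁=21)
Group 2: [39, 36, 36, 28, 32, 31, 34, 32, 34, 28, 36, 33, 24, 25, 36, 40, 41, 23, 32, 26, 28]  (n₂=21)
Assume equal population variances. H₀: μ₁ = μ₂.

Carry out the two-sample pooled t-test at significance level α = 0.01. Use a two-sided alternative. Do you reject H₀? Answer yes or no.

reject H₀: no

x̄₁=33.952, s₁=6.312, n₁=21
x̄₂=32.095, s₂=5.224, n₂=21
s_p² = [20·6.312² + 20·5.224²]/40 = 33.5690
SE = √(s_p²·(1/21+1/21)) = 1.7880
t = (33.952−32.095)/1.7880 = 1.0387
df = 40
p-value (two-sided) = 0.30520
At α=0.01: p ≥ α → fail to reject H₀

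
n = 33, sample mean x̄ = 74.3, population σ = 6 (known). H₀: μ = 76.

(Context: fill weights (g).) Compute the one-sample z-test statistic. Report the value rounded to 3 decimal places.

SE = σ/√n = 6/√33 = 1.0445
z = (x̄−μ₀)/SE = (74.3−76)/1.0445 = -1.6276

test statistic = -1.628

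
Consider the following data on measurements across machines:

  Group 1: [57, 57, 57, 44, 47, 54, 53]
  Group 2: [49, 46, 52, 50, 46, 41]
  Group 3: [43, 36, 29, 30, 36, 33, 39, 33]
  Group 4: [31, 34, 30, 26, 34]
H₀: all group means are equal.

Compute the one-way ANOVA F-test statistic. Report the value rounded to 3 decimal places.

Group means [52.71, 47.33, 34.88, 31.00], grand mean 41.808
SSB = Σnᵢ(x̄ᵢ−x̄)² = 1984.402; SSW = ΣΣ(x−x̄ᵢ)² = 435.637
MSB = 1984.402/3 = 661.4672; MSW = 435.637/22 = 19.8017
F = MSB/MSW = 33.4046
df = (3, 22)

test statistic = 33.405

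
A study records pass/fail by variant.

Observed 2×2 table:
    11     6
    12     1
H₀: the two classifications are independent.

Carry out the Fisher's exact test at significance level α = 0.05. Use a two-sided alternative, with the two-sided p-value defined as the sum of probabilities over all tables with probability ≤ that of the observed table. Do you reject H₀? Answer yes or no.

Margins: r₁=17, r₂=13, c₁=23, c₂=7, n=30
p_obs = C(17,11)·C(13,12)/C(30,23); sum pmf over tables with pmf ≤ p_obs
p-value (two-sided) = 0.10375
At α=0.05: p ≥ α → fail to reject H₀

reject H₀: no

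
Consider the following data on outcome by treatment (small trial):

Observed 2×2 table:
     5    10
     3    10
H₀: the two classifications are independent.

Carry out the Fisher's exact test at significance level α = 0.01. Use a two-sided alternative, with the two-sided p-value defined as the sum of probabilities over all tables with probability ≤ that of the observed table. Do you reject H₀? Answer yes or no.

reject H₀: no

Margins: r₁=15, r₂=13, c₁=8, c₂=20, n=28
p_obs = C(15,5)·C(13,3)/C(28,8); sum pmf over tables with pmf ≤ p_obs
p-value (two-sided) = 0.68599
At α=0.01: p ≥ α → fail to reject H₀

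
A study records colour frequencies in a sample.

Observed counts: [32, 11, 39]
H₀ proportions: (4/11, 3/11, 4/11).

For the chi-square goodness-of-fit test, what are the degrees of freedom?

degrees of freedom = 2

df = k − 1 = 3 − 1 = 2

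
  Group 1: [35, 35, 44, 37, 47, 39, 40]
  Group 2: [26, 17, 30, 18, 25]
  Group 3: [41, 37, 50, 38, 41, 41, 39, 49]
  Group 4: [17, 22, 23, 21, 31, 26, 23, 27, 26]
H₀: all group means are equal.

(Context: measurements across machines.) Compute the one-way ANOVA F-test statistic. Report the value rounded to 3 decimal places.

Group means [39.57, 23.20, 42.00, 24.00], grand mean 32.586
SSB = Σnᵢ(x̄ᵢ−x̄)² = 2154.520; SSW = ΣΣ(x−x̄ᵢ)² = 542.514
MSB = 2154.520/3 = 718.1734; MSW = 542.514/25 = 21.7006
F = MSB/MSW = 33.0947
df = (3, 25)

test statistic = 33.095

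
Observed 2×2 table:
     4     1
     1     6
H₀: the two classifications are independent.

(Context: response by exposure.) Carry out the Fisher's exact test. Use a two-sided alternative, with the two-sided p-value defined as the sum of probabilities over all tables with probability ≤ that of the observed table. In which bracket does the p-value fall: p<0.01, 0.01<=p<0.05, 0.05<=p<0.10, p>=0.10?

Margins: r₁=5, r₂=7, c₁=5, c₂=7, n=12
p_obs = C(5,4)·C(7,1)/C(12,5); sum pmf over tables with pmf ≤ p_obs
p-value (two-sided) = 0.07197
→ bracket: 0.05<=p<0.10

p-value bracket: 0.05<=p<0.10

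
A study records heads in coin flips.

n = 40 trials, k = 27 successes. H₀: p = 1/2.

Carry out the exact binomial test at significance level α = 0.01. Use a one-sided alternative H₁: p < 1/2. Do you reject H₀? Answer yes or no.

reject H₀: no

Exact binomial: n=40, k=27, p₀=1/2=0.5000
P(X≤27) from Σ C(n,i)·p₀^i·(1−p₀)^(n−i)
p-value (one-sided, H₁ less) = 0.99171
At α=0.01: p ≥ α → fail to reject H₀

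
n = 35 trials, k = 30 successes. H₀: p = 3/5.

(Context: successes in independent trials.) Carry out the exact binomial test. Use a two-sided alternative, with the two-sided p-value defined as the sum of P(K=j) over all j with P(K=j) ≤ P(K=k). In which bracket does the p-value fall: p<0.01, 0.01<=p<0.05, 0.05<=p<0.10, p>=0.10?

p-value bracket: p<0.01

Exact binomial: n=35, k=30, p₀=3/5=0.6000
P(X=j) = C(n,j)·p₀^j·(1−p₀)^(n−j); p = Σ P(X=j) over j with P(X=j) ≤ P(X=30)
p-value (two-sided) = 0.00154
→ bracket: p<0.01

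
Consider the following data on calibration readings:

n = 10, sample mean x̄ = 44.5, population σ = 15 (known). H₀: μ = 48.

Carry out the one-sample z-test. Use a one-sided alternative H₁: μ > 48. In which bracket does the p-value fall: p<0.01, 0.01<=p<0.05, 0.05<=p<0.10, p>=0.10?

SE = σ/√n = 15/√10 = 4.7434
z = (x̄−μ₀)/SE = (44.5−48)/4.7434 = -0.7379
p-value (one-sided, H₁ greater) = 0.76970
→ bracket: p>=0.10

p-value bracket: p>=0.10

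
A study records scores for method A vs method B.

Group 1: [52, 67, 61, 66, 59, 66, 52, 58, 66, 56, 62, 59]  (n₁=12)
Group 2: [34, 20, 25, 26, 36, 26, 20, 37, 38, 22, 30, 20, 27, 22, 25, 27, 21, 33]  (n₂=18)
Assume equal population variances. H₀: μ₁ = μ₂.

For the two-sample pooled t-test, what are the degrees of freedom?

df = n₁ + n₂ − 2 = 12 + 18 − 2 = 28

degrees of freedom = 28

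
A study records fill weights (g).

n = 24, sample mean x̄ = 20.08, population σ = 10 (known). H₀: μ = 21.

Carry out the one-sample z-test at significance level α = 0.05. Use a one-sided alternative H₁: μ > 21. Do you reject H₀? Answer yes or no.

SE = σ/√n = 10/√24 = 2.0412
z = (x̄−μ₀)/SE = (20.08−21)/2.0412 = -0.4507
p-value (one-sided, H₁ greater) = 0.67390
At α=0.05: p ≥ α → fail to reject H₀

reject H₀: no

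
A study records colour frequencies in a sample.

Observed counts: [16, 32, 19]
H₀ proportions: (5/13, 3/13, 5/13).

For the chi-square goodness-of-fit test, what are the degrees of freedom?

df = k − 1 = 3 − 1 = 2

degrees of freedom = 2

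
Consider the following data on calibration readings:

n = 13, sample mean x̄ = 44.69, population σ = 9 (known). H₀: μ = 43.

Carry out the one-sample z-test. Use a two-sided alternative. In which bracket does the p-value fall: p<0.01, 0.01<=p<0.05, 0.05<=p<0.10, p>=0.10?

SE = σ/√n = 9/√13 = 2.4962
z = (x̄−μ₀)/SE = (44.69−43)/2.4962 = 0.6770
p-value (two-sided) = 0.49838
→ bracket: p>=0.10

p-value bracket: p>=0.10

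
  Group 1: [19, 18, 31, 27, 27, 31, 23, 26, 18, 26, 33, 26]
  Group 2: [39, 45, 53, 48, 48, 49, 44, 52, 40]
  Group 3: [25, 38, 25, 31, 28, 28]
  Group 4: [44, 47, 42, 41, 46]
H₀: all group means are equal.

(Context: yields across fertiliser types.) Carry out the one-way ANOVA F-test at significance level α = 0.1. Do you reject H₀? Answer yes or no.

reject H₀: yes

Group means [25.42, 46.44, 29.17, 44.00], grand mean 34.938
SSB = Σnᵢ(x̄ᵢ−x̄)² = 2889.903; SSW = ΣΣ(x−x̄ᵢ)² = 617.972
MSB = 2889.903/3 = 963.3009; MSW = 617.972/28 = 22.0704
F = MSB/MSW = 43.6467
df = (3, 28)
p-value (upper-tail) = 0.00000
At α=0.1: p < α → reject H₀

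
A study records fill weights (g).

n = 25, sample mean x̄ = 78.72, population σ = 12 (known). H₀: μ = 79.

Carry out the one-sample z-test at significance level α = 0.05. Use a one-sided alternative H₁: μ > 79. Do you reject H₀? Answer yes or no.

reject H₀: no

SE = σ/√n = 12/√25 = 2.4000
z = (x̄−μ₀)/SE = (78.72−79)/2.4000 = -0.1167
p-value (one-sided, H₁ greater) = 0.54644
At α=0.05: p ≥ α → fail to reject H₀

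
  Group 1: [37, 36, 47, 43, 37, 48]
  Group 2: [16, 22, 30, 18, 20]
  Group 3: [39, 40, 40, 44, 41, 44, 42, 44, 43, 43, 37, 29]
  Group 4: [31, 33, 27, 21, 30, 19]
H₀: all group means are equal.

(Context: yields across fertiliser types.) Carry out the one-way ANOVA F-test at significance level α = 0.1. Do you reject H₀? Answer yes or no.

reject H₀: yes

Group means [41.33, 21.20, 40.50, 26.83], grand mean 34.517
SSB = Σnᵢ(x̄ᵢ−x̄)² = 1949.275; SSW = ΣΣ(x−x̄ᵢ)² = 621.967
MSB = 1949.275/3 = 649.7582; MSW = 621.967/25 = 24.8787
F = MSB/MSW = 26.1171
df = (3, 25)
p-value (upper-tail) = 0.00000
At α=0.1: p < α → reject H₀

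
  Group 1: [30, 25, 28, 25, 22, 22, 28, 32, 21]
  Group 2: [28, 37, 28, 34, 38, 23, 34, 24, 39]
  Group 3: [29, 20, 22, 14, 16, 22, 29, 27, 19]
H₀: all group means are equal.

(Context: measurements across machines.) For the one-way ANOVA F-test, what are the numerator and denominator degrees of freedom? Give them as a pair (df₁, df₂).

k = 3 groups, N = 27 total
df = (k−1, N−k) = (3−1, 27−3) = (2, 24)

degrees of freedom = [2, 24]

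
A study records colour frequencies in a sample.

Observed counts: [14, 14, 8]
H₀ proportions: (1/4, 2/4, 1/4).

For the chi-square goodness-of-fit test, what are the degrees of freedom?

degrees of freedom = 2

df = k − 1 = 3 − 1 = 2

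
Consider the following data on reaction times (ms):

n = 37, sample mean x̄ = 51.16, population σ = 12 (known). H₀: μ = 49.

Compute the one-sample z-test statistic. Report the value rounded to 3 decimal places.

SE = σ/√n = 12/√37 = 1.9728
z = (x̄−μ₀)/SE = (51.16−49)/1.9728 = 1.0949

test statistic = 1.095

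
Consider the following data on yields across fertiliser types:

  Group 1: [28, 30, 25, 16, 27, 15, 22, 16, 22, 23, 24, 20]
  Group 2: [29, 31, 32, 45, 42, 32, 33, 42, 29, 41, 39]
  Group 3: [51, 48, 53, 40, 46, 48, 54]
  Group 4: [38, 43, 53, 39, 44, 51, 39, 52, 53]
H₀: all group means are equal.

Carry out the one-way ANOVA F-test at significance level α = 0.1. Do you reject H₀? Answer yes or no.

Group means [22.33, 35.91, 48.57, 45.78], grand mean 36.282
SSB = Σnᵢ(x̄ᵢ−x̄)² = 4205.052; SSW = ΣΣ(x−x̄ᵢ)² = 1082.846
MSB = 4205.052/3 = 1401.6839; MSW = 1082.846/35 = 30.9384
F = MSB/MSW = 45.3056
df = (3, 35)
p-value (upper-tail) = 0.00000
At α=0.1: p < α → reject H₀

reject H₀: yes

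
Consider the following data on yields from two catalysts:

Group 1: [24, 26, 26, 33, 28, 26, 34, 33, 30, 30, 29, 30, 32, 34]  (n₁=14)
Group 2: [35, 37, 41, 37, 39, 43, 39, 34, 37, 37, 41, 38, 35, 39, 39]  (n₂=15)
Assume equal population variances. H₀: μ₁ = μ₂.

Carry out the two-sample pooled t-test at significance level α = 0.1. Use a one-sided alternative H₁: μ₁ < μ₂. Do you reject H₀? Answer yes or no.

x̄₁=29.643, s₁=3.296, n₁=14
x̄₂=38.067, s₂=2.463, n₂=15
s_p² = [13·3.296² + 14·2.463²]/27 = 8.3758
SE = √(s_p²·(1/14+1/15)) = 1.0755
t = (29.643−38.067)/1.0755 = -7.8326
df = 27
p-value (one-sided, H₁ less) = 0.00000
At α=0.1: p < α → reject H₀

reject H₀: yes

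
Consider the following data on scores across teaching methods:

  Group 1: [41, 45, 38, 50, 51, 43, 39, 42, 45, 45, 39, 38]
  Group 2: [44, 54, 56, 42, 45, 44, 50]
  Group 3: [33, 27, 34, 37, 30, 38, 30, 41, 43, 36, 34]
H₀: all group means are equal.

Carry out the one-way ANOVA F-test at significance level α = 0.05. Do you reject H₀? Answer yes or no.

reject H₀: yes

Group means [43.00, 47.86, 34.82], grand mean 41.133
SSB = Σnᵢ(x̄ᵢ−x̄)² = 796.973; SSW = ΣΣ(x−x̄ᵢ)² = 626.494
MSB = 796.973/2 = 398.4866; MSW = 626.494/27 = 23.2035
F = MSB/MSW = 17.1736
df = (2, 27)
p-value (upper-tail) = 0.00002
At α=0.05: p < α → reject H₀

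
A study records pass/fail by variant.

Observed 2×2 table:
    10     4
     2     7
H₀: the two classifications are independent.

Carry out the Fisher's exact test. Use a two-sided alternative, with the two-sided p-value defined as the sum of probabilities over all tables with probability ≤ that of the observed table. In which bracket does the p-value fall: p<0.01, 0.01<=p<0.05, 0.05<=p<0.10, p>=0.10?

p-value bracket: 0.01<=p<0.05

Margins: r₁=14, r₂=9, c₁=12, c₂=11, n=23
p_obs = C(14,10)·C(9,2)/C(23,12); sum pmf over tables with pmf ≤ p_obs
p-value (two-sided) = 0.03607
→ bracket: 0.01<=p<0.05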